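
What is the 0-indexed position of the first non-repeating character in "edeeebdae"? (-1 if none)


Input: edeeebdae
Character frequencies:
  'a': 1
  'b': 1
  'd': 2
  'e': 5
Scanning left to right for freq == 1:
  Position 0 ('e'): freq=5, skip
  Position 1 ('d'): freq=2, skip
  Position 2 ('e'): freq=5, skip
  Position 3 ('e'): freq=5, skip
  Position 4 ('e'): freq=5, skip
  Position 5 ('b'): unique! => answer = 5

5


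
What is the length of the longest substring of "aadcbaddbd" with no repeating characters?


Input: "aadcbaddbd"
Sliding window (track last position of each char):
  Position 0 ('a'): window [0,0] length 1 -- new best
  Position 1 ('a'): repeat (last at 0), move window start to 1
  Position 1 ('a'): window [1,1] length 1
  Position 2 ('d'): window [1,2] length 2 -- new best
  Position 3 ('c'): window [1,3] length 3 -- new best
  Position 4 ('b'): window [1,4] length 4 -- new best
  Position 5 ('a'): repeat (last at 1), move window start to 2
  Position 5 ('a'): window [2,5] length 4
  Position 6 ('d'): repeat (last at 2), move window start to 3
  Position 6 ('d'): window [3,6] length 4
  Position 7 ('d'): repeat (last at 6), move window start to 7
  Position 7 ('d'): window [7,7] length 1
  Position 8 ('b'): window [7,8] length 2
  Position 9 ('d'): repeat (last at 7), move window start to 8
  Position 9 ('d'): window [8,9] length 2
Longest substring with no repeats: "adcb" with length 4

4


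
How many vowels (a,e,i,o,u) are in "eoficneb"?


Input: eoficneb
Checking each character:
  'e' at position 0: vowel (running total: 1)
  'o' at position 1: vowel (running total: 2)
  'f' at position 2: consonant
  'i' at position 3: vowel (running total: 3)
  'c' at position 4: consonant
  'n' at position 5: consonant
  'e' at position 6: vowel (running total: 4)
  'b' at position 7: consonant
Total vowels: 4

4


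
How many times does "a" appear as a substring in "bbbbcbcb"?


Searching for "a" in "bbbbcbcb"
Scanning each position:
  Position 0: "b" => no
  Position 1: "b" => no
  Position 2: "b" => no
  Position 3: "b" => no
  Position 4: "c" => no
  Position 5: "b" => no
  Position 6: "c" => no
  Position 7: "b" => no
Total occurrences: 0

0


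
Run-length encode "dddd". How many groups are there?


Input: dddd
Scanning for consecutive runs:
  Group 1: 'd' x 4 (positions 0-3)
Total groups: 1

1


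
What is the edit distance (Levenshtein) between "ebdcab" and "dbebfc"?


Computing edit distance: "ebdcab" -> "dbebfc"
DP table:
           d    b    e    b    f    c
      0    1    2    3    4    5    6
  e   1    1    2    2    3    4    5
  b   2    2    1    2    2    3    4
  d   3    2    2    2    3    3    4
  c   4    3    3    3    3    4    3
  a   5    4    4    4    4    4    4
  b   6    5    4    5    4    5    5
Edit distance = dp[6][6] = 5

5


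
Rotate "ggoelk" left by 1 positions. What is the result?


Input: "ggoelk", rotate left by 1
First 1 characters: "g"
Remaining characters: "goelk"
Concatenate remaining + first: "goelk" + "g" = "goelkg"

goelkg


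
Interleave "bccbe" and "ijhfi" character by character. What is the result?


Interleaving "bccbe" and "ijhfi":
  Position 0: 'b' from first, 'i' from second => "bi"
  Position 1: 'c' from first, 'j' from second => "cj"
  Position 2: 'c' from first, 'h' from second => "ch"
  Position 3: 'b' from first, 'f' from second => "bf"
  Position 4: 'e' from first, 'i' from second => "ei"
Result: bicjchbfei

bicjchbfei


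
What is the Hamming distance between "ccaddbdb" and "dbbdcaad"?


Comparing "ccaddbdb" and "dbbdcaad" position by position:
  Position 0: 'c' vs 'd' => differ
  Position 1: 'c' vs 'b' => differ
  Position 2: 'a' vs 'b' => differ
  Position 3: 'd' vs 'd' => same
  Position 4: 'd' vs 'c' => differ
  Position 5: 'b' vs 'a' => differ
  Position 6: 'd' vs 'a' => differ
  Position 7: 'b' vs 'd' => differ
Total differences (Hamming distance): 7

7


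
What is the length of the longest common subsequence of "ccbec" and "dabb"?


LCS of "ccbec" and "dabb"
DP table:
           d    a    b    b
      0    0    0    0    0
  c   0    0    0    0    0
  c   0    0    0    0    0
  b   0    0    0    1    1
  e   0    0    0    1    1
  c   0    0    0    1    1
LCS length = dp[5][4] = 1

1


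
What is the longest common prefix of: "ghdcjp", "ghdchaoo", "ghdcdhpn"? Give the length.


Words: ghdcjp, ghdchaoo, ghdcdhpn
  Position 0: all 'g' => match
  Position 1: all 'h' => match
  Position 2: all 'd' => match
  Position 3: all 'c' => match
  Position 4: ('j', 'h', 'd') => mismatch, stop
LCP = "ghdc" (length 4)

4


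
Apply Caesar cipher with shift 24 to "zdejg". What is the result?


Caesar cipher: shift "zdejg" by 24
  'z' (pos 25) + 24 = pos 23 = 'x'
  'd' (pos 3) + 24 = pos 1 = 'b'
  'e' (pos 4) + 24 = pos 2 = 'c'
  'j' (pos 9) + 24 = pos 7 = 'h'
  'g' (pos 6) + 24 = pos 4 = 'e'
Result: xbche

xbche


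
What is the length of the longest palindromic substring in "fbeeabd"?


Input: "fbeeabd"
Checking substrings for palindromes:
  [2:4] "ee" (len 2) => palindrome
Longest palindromic substring: "ee" with length 2

2


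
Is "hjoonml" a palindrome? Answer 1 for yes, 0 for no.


Input: hjoonml
Reversed: lmnoojh
  Compare pos 0 ('h') with pos 6 ('l'): MISMATCH
  Compare pos 1 ('j') with pos 5 ('m'): MISMATCH
  Compare pos 2 ('o') with pos 4 ('n'): MISMATCH
Result: not a palindrome

0


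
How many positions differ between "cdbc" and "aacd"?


Comparing "cdbc" and "aacd" position by position:
  Position 0: 'c' vs 'a' => DIFFER
  Position 1: 'd' vs 'a' => DIFFER
  Position 2: 'b' vs 'c' => DIFFER
  Position 3: 'c' vs 'd' => DIFFER
Positions that differ: 4

4


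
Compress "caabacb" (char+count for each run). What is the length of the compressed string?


Input: caabacb
Runs:
  'c' x 1 => "c1"
  'a' x 2 => "a2"
  'b' x 1 => "b1"
  'a' x 1 => "a1"
  'c' x 1 => "c1"
  'b' x 1 => "b1"
Compressed: "c1a2b1a1c1b1"
Compressed length: 12

12


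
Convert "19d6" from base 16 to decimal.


Input: "19d6" in base 16
Positional expansion:
  Digit '1' (value 1) x 16^3 = 4096
  Digit '9' (value 9) x 16^2 = 2304
  Digit 'd' (value 13) x 16^1 = 208
  Digit '6' (value 6) x 16^0 = 6
Sum = 6614

6614


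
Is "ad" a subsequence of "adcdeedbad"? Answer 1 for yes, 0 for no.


Check if "ad" is a subsequence of "adcdeedbad"
Greedy scan:
  Position 0 ('a'): matches sub[0] = 'a'
  Position 1 ('d'): matches sub[1] = 'd'
  Position 2 ('c'): no match needed
  Position 3 ('d'): no match needed
  Position 4 ('e'): no match needed
  Position 5 ('e'): no match needed
  Position 6 ('d'): no match needed
  Position 7 ('b'): no match needed
  Position 8 ('a'): no match needed
  Position 9 ('d'): no match needed
All 2 characters matched => is a subsequence

1


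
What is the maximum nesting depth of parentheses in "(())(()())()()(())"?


Input: "(())(()())()()(())"
Tracking depth:
  Position 0 '(': depth becomes 1
  Position 1 '(': depth becomes 2
  Position 2 ')': depth becomes 1
  Position 3 ')': depth becomes 0
  Position 4 '(': depth becomes 1
  Position 5 '(': depth becomes 2
  Position 6 ')': depth becomes 1
  Position 7 '(': depth becomes 2
  Position 8 ')': depth becomes 1
  Position 9 ')': depth becomes 0
  Position 10 '(': depth becomes 1
  Position 11 ')': depth becomes 0
  Position 12 '(': depth becomes 1
  Position 13 ')': depth becomes 0
  Position 14 '(': depth becomes 1
  Position 15 '(': depth becomes 2
  Position 16 ')': depth becomes 1
  Position 17 ')': depth becomes 0
Maximum depth reached: 2

2


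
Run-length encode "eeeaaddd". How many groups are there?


Input: eeeaaddd
Scanning for consecutive runs:
  Group 1: 'e' x 3 (positions 0-2)
  Group 2: 'a' x 2 (positions 3-4)
  Group 3: 'd' x 3 (positions 5-7)
Total groups: 3

3


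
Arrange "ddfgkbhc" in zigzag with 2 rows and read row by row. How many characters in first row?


Zigzag "ddfgkbhc" into 2 rows:
Placing characters:
  'd' => row 0
  'd' => row 1
  'f' => row 0
  'g' => row 1
  'k' => row 0
  'b' => row 1
  'h' => row 0
  'c' => row 1
Rows:
  Row 0: "dfkh"
  Row 1: "dgbc"
First row length: 4

4


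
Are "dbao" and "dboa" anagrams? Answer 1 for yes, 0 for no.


Strings: "dbao", "dboa"
Sorted first:  abdo
Sorted second: abdo
Sorted forms match => anagrams

1


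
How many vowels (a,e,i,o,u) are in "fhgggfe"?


Input: fhgggfe
Checking each character:
  'f' at position 0: consonant
  'h' at position 1: consonant
  'g' at position 2: consonant
  'g' at position 3: consonant
  'g' at position 4: consonant
  'f' at position 5: consonant
  'e' at position 6: vowel (running total: 1)
Total vowels: 1

1


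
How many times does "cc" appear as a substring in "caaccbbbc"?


Searching for "cc" in "caaccbbbc"
Scanning each position:
  Position 0: "ca" => no
  Position 1: "aa" => no
  Position 2: "ac" => no
  Position 3: "cc" => MATCH
  Position 4: "cb" => no
  Position 5: "bb" => no
  Position 6: "bb" => no
  Position 7: "bc" => no
Total occurrences: 1

1


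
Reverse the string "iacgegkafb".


Input: iacgegkafb
Reading characters right to left:
  Position 9: 'b'
  Position 8: 'f'
  Position 7: 'a'
  Position 6: 'k'
  Position 5: 'g'
  Position 4: 'e'
  Position 3: 'g'
  Position 2: 'c'
  Position 1: 'a'
  Position 0: 'i'
Reversed: bfakgegcai

bfakgegcai


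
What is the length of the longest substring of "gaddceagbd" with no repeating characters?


Input: "gaddceagbd"
Sliding window (track last position of each char):
  Position 0 ('g'): window [0,0] length 1 -- new best
  Position 1 ('a'): window [0,1] length 2 -- new best
  Position 2 ('d'): window [0,2] length 3 -- new best
  Position 3 ('d'): repeat (last at 2), move window start to 3
  Position 3 ('d'): window [3,3] length 1
  Position 4 ('c'): window [3,4] length 2
  Position 5 ('e'): window [3,5] length 3
  Position 6 ('a'): window [3,6] length 4 -- new best
  Position 7 ('g'): window [3,7] length 5 -- new best
  Position 8 ('b'): window [3,8] length 6 -- new best
  Position 9 ('d'): repeat (last at 3), move window start to 4
  Position 9 ('d'): window [4,9] length 6
Longest substring with no repeats: "dceagb" with length 6

6


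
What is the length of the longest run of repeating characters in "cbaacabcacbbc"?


Input: "cbaacabcacbbc"
Scanning for longest run:
  Position 1 ('b'): new char, reset run to 1
  Position 2 ('a'): new char, reset run to 1
  Position 3 ('a'): continues run of 'a', length=2
  Position 4 ('c'): new char, reset run to 1
  Position 5 ('a'): new char, reset run to 1
  Position 6 ('b'): new char, reset run to 1
  Position 7 ('c'): new char, reset run to 1
  Position 8 ('a'): new char, reset run to 1
  Position 9 ('c'): new char, reset run to 1
  Position 10 ('b'): new char, reset run to 1
  Position 11 ('b'): continues run of 'b', length=2
  Position 12 ('c'): new char, reset run to 1
Longest run: 'a' with length 2

2


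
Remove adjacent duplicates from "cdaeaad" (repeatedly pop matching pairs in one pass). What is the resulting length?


Input: cdaeaad
Stack-based adjacent duplicate removal:
  Read 'c': push. Stack: c
  Read 'd': push. Stack: cd
  Read 'a': push. Stack: cda
  Read 'e': push. Stack: cdae
  Read 'a': push. Stack: cdaea
  Read 'a': matches stack top 'a' => pop. Stack: cdae
  Read 'd': push. Stack: cdaed
Final stack: "cdaed" (length 5)

5


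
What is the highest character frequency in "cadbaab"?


Input: cadbaab
Character counts:
  'a': 3
  'b': 2
  'c': 1
  'd': 1
Maximum frequency: 3

3


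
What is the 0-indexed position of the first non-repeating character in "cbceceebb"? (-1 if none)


Input: cbceceebb
Character frequencies:
  'b': 3
  'c': 3
  'e': 3
Scanning left to right for freq == 1:
  Position 0 ('c'): freq=3, skip
  Position 1 ('b'): freq=3, skip
  Position 2 ('c'): freq=3, skip
  Position 3 ('e'): freq=3, skip
  Position 4 ('c'): freq=3, skip
  Position 5 ('e'): freq=3, skip
  Position 6 ('e'): freq=3, skip
  Position 7 ('b'): freq=3, skip
  Position 8 ('b'): freq=3, skip
  No unique character found => answer = -1

-1


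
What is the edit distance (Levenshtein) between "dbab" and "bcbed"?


Computing edit distance: "dbab" -> "bcbed"
DP table:
           b    c    b    e    d
      0    1    2    3    4    5
  d   1    1    2    3    4    4
  b   2    1    2    2    3    4
  a   3    2    2    3    3    4
  b   4    3    3    2    3    4
Edit distance = dp[4][5] = 4

4


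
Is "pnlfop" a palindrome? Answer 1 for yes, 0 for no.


Input: pnlfop
Reversed: poflnp
  Compare pos 0 ('p') with pos 5 ('p'): match
  Compare pos 1 ('n') with pos 4 ('o'): MISMATCH
  Compare pos 2 ('l') with pos 3 ('f'): MISMATCH
Result: not a palindrome

0


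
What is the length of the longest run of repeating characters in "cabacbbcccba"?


Input: "cabacbbcccba"
Scanning for longest run:
  Position 1 ('a'): new char, reset run to 1
  Position 2 ('b'): new char, reset run to 1
  Position 3 ('a'): new char, reset run to 1
  Position 4 ('c'): new char, reset run to 1
  Position 5 ('b'): new char, reset run to 1
  Position 6 ('b'): continues run of 'b', length=2
  Position 7 ('c'): new char, reset run to 1
  Position 8 ('c'): continues run of 'c', length=2
  Position 9 ('c'): continues run of 'c', length=3
  Position 10 ('b'): new char, reset run to 1
  Position 11 ('a'): new char, reset run to 1
Longest run: 'c' with length 3

3


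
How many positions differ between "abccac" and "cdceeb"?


Comparing "abccac" and "cdceeb" position by position:
  Position 0: 'a' vs 'c' => DIFFER
  Position 1: 'b' vs 'd' => DIFFER
  Position 2: 'c' vs 'c' => same
  Position 3: 'c' vs 'e' => DIFFER
  Position 4: 'a' vs 'e' => DIFFER
  Position 5: 'c' vs 'b' => DIFFER
Positions that differ: 5

5


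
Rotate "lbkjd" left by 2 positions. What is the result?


Input: "lbkjd", rotate left by 2
First 2 characters: "lb"
Remaining characters: "kjd"
Concatenate remaining + first: "kjd" + "lb" = "kjdlb"

kjdlb


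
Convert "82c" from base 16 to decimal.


Input: "82c" in base 16
Positional expansion:
  Digit '8' (value 8) x 16^2 = 2048
  Digit '2' (value 2) x 16^1 = 32
  Digit 'c' (value 12) x 16^0 = 12
Sum = 2092

2092


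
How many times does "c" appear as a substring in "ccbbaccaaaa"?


Searching for "c" in "ccbbaccaaaa"
Scanning each position:
  Position 0: "c" => MATCH
  Position 1: "c" => MATCH
  Position 2: "b" => no
  Position 3: "b" => no
  Position 4: "a" => no
  Position 5: "c" => MATCH
  Position 6: "c" => MATCH
  Position 7: "a" => no
  Position 8: "a" => no
  Position 9: "a" => no
  Position 10: "a" => no
Total occurrences: 4

4


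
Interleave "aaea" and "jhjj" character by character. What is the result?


Interleaving "aaea" and "jhjj":
  Position 0: 'a' from first, 'j' from second => "aj"
  Position 1: 'a' from first, 'h' from second => "ah"
  Position 2: 'e' from first, 'j' from second => "ej"
  Position 3: 'a' from first, 'j' from second => "aj"
Result: ajahejaj

ajahejaj


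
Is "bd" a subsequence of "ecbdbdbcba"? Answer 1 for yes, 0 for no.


Check if "bd" is a subsequence of "ecbdbdbcba"
Greedy scan:
  Position 0 ('e'): no match needed
  Position 1 ('c'): no match needed
  Position 2 ('b'): matches sub[0] = 'b'
  Position 3 ('d'): matches sub[1] = 'd'
  Position 4 ('b'): no match needed
  Position 5 ('d'): no match needed
  Position 6 ('b'): no match needed
  Position 7 ('c'): no match needed
  Position 8 ('b'): no match needed
  Position 9 ('a'): no match needed
All 2 characters matched => is a subsequence

1


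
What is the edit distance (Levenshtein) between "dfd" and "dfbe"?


Computing edit distance: "dfd" -> "dfbe"
DP table:
           d    f    b    e
      0    1    2    3    4
  d   1    0    1    2    3
  f   2    1    0    1    2
  d   3    2    1    1    2
Edit distance = dp[3][4] = 2

2


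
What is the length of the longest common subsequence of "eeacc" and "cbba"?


LCS of "eeacc" and "cbba"
DP table:
           c    b    b    a
      0    0    0    0    0
  e   0    0    0    0    0
  e   0    0    0    0    0
  a   0    0    0    0    1
  c   0    1    1    1    1
  c   0    1    1    1    1
LCS length = dp[5][4] = 1

1


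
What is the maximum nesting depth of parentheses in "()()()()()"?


Input: "()()()()()"
Tracking depth:
  Position 0 '(': depth becomes 1
  Position 1 ')': depth becomes 0
  Position 2 '(': depth becomes 1
  Position 3 ')': depth becomes 0
  Position 4 '(': depth becomes 1
  Position 5 ')': depth becomes 0
  Position 6 '(': depth becomes 1
  Position 7 ')': depth becomes 0
  Position 8 '(': depth becomes 1
  Position 9 ')': depth becomes 0
Maximum depth reached: 1

1


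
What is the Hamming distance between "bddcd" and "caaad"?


Comparing "bddcd" and "caaad" position by position:
  Position 0: 'b' vs 'c' => differ
  Position 1: 'd' vs 'a' => differ
  Position 2: 'd' vs 'a' => differ
  Position 3: 'c' vs 'a' => differ
  Position 4: 'd' vs 'd' => same
Total differences (Hamming distance): 4

4


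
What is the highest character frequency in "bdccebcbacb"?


Input: bdccebcbacb
Character counts:
  'a': 1
  'b': 4
  'c': 4
  'd': 1
  'e': 1
Maximum frequency: 4

4


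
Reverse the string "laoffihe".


Input: laoffihe
Reading characters right to left:
  Position 7: 'e'
  Position 6: 'h'
  Position 5: 'i'
  Position 4: 'f'
  Position 3: 'f'
  Position 2: 'o'
  Position 1: 'a'
  Position 0: 'l'
Reversed: ehiffoal

ehiffoal


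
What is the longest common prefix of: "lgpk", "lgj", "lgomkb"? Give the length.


Words: lgpk, lgj, lgomkb
  Position 0: all 'l' => match
  Position 1: all 'g' => match
  Position 2: ('p', 'j', 'o') => mismatch, stop
LCP = "lg" (length 2)

2


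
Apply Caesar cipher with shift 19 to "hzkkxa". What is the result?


Caesar cipher: shift "hzkkxa" by 19
  'h' (pos 7) + 19 = pos 0 = 'a'
  'z' (pos 25) + 19 = pos 18 = 's'
  'k' (pos 10) + 19 = pos 3 = 'd'
  'k' (pos 10) + 19 = pos 3 = 'd'
  'x' (pos 23) + 19 = pos 16 = 'q'
  'a' (pos 0) + 19 = pos 19 = 't'
Result: asddqt

asddqt


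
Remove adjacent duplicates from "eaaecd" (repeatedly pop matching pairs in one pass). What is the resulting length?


Input: eaaecd
Stack-based adjacent duplicate removal:
  Read 'e': push. Stack: e
  Read 'a': push. Stack: ea
  Read 'a': matches stack top 'a' => pop. Stack: e
  Read 'e': matches stack top 'e' => pop. Stack: (empty)
  Read 'c': push. Stack: c
  Read 'd': push. Stack: cd
Final stack: "cd" (length 2)

2


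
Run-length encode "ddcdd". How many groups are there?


Input: ddcdd
Scanning for consecutive runs:
  Group 1: 'd' x 2 (positions 0-1)
  Group 2: 'c' x 1 (positions 2-2)
  Group 3: 'd' x 2 (positions 3-4)
Total groups: 3

3


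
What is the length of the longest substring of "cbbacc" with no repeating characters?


Input: "cbbacc"
Sliding window (track last position of each char):
  Position 0 ('c'): window [0,0] length 1 -- new best
  Position 1 ('b'): window [0,1] length 2 -- new best
  Position 2 ('b'): repeat (last at 1), move window start to 2
  Position 2 ('b'): window [2,2] length 1
  Position 3 ('a'): window [2,3] length 2
  Position 4 ('c'): window [2,4] length 3 -- new best
  Position 5 ('c'): repeat (last at 4), move window start to 5
  Position 5 ('c'): window [5,5] length 1
Longest substring with no repeats: "bac" with length 3

3


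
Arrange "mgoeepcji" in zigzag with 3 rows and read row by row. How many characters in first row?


Zigzag "mgoeepcji" into 3 rows:
Placing characters:
  'm' => row 0
  'g' => row 1
  'o' => row 2
  'e' => row 1
  'e' => row 0
  'p' => row 1
  'c' => row 2
  'j' => row 1
  'i' => row 0
Rows:
  Row 0: "mei"
  Row 1: "gepj"
  Row 2: "oc"
First row length: 3

3


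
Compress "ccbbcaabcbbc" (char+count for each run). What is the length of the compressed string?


Input: ccbbcaabcbbc
Runs:
  'c' x 2 => "c2"
  'b' x 2 => "b2"
  'c' x 1 => "c1"
  'a' x 2 => "a2"
  'b' x 1 => "b1"
  'c' x 1 => "c1"
  'b' x 2 => "b2"
  'c' x 1 => "c1"
Compressed: "c2b2c1a2b1c1b2c1"
Compressed length: 16

16


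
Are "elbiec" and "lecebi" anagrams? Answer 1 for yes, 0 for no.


Strings: "elbiec", "lecebi"
Sorted first:  bceeil
Sorted second: bceeil
Sorted forms match => anagrams

1


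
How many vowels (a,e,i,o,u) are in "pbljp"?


Input: pbljp
Checking each character:
  'p' at position 0: consonant
  'b' at position 1: consonant
  'l' at position 2: consonant
  'j' at position 3: consonant
  'p' at position 4: consonant
Total vowels: 0

0


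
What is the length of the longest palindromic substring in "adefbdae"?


Input: "adefbdae"
Checking substrings for palindromes:
  No multi-char palindromic substrings found
Longest palindromic substring: "a" with length 1

1


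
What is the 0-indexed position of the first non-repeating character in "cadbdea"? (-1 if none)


Input: cadbdea
Character frequencies:
  'a': 2
  'b': 1
  'c': 1
  'd': 2
  'e': 1
Scanning left to right for freq == 1:
  Position 0 ('c'): unique! => answer = 0

0


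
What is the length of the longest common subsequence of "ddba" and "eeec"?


LCS of "ddba" and "eeec"
DP table:
           e    e    e    c
      0    0    0    0    0
  d   0    0    0    0    0
  d   0    0    0    0    0
  b   0    0    0    0    0
  a   0    0    0    0    0
LCS length = dp[4][4] = 0

0


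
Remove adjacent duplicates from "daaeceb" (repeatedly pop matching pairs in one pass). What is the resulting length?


Input: daaeceb
Stack-based adjacent duplicate removal:
  Read 'd': push. Stack: d
  Read 'a': push. Stack: da
  Read 'a': matches stack top 'a' => pop. Stack: d
  Read 'e': push. Stack: de
  Read 'c': push. Stack: dec
  Read 'e': push. Stack: dece
  Read 'b': push. Stack: deceb
Final stack: "deceb" (length 5)

5


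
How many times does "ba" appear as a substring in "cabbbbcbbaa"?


Searching for "ba" in "cabbbbcbbaa"
Scanning each position:
  Position 0: "ca" => no
  Position 1: "ab" => no
  Position 2: "bb" => no
  Position 3: "bb" => no
  Position 4: "bb" => no
  Position 5: "bc" => no
  Position 6: "cb" => no
  Position 7: "bb" => no
  Position 8: "ba" => MATCH
  Position 9: "aa" => no
Total occurrences: 1

1


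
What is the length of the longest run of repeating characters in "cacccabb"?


Input: "cacccabb"
Scanning for longest run:
  Position 1 ('a'): new char, reset run to 1
  Position 2 ('c'): new char, reset run to 1
  Position 3 ('c'): continues run of 'c', length=2
  Position 4 ('c'): continues run of 'c', length=3
  Position 5 ('a'): new char, reset run to 1
  Position 6 ('b'): new char, reset run to 1
  Position 7 ('b'): continues run of 'b', length=2
Longest run: 'c' with length 3

3


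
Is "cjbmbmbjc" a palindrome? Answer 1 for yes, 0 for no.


Input: cjbmbmbjc
Reversed: cjbmbmbjc
  Compare pos 0 ('c') with pos 8 ('c'): match
  Compare pos 1 ('j') with pos 7 ('j'): match
  Compare pos 2 ('b') with pos 6 ('b'): match
  Compare pos 3 ('m') with pos 5 ('m'): match
Result: palindrome

1


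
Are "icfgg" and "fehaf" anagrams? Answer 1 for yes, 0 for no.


Strings: "icfgg", "fehaf"
Sorted first:  cfggi
Sorted second: aeffh
Differ at position 0: 'c' vs 'a' => not anagrams

0


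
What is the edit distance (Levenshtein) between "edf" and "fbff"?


Computing edit distance: "edf" -> "fbff"
DP table:
           f    b    f    f
      0    1    2    3    4
  e   1    1    2    3    4
  d   2    2    2    3    4
  f   3    2    3    2    3
Edit distance = dp[3][4] = 3

3


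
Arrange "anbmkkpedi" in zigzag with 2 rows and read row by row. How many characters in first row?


Zigzag "anbmkkpedi" into 2 rows:
Placing characters:
  'a' => row 0
  'n' => row 1
  'b' => row 0
  'm' => row 1
  'k' => row 0
  'k' => row 1
  'p' => row 0
  'e' => row 1
  'd' => row 0
  'i' => row 1
Rows:
  Row 0: "abkpd"
  Row 1: "nmkei"
First row length: 5

5


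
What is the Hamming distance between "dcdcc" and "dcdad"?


Comparing "dcdcc" and "dcdad" position by position:
  Position 0: 'd' vs 'd' => same
  Position 1: 'c' vs 'c' => same
  Position 2: 'd' vs 'd' => same
  Position 3: 'c' vs 'a' => differ
  Position 4: 'c' vs 'd' => differ
Total differences (Hamming distance): 2

2


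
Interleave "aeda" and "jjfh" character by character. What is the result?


Interleaving "aeda" and "jjfh":
  Position 0: 'a' from first, 'j' from second => "aj"
  Position 1: 'e' from first, 'j' from second => "ej"
  Position 2: 'd' from first, 'f' from second => "df"
  Position 3: 'a' from first, 'h' from second => "ah"
Result: ajejdfah

ajejdfah


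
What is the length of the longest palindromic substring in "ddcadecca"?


Input: "ddcadecca"
Checking substrings for palindromes:
  [0:2] "dd" (len 2) => palindrome
  [6:8] "cc" (len 2) => palindrome
Longest palindromic substring: "dd" with length 2

2


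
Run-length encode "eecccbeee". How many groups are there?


Input: eecccbeee
Scanning for consecutive runs:
  Group 1: 'e' x 2 (positions 0-1)
  Group 2: 'c' x 3 (positions 2-4)
  Group 3: 'b' x 1 (positions 5-5)
  Group 4: 'e' x 3 (positions 6-8)
Total groups: 4

4


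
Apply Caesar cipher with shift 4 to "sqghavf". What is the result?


Caesar cipher: shift "sqghavf" by 4
  's' (pos 18) + 4 = pos 22 = 'w'
  'q' (pos 16) + 4 = pos 20 = 'u'
  'g' (pos 6) + 4 = pos 10 = 'k'
  'h' (pos 7) + 4 = pos 11 = 'l'
  'a' (pos 0) + 4 = pos 4 = 'e'
  'v' (pos 21) + 4 = pos 25 = 'z'
  'f' (pos 5) + 4 = pos 9 = 'j'
Result: wuklezj

wuklezj


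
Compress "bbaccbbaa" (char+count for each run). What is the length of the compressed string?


Input: bbaccbbaa
Runs:
  'b' x 2 => "b2"
  'a' x 1 => "a1"
  'c' x 2 => "c2"
  'b' x 2 => "b2"
  'a' x 2 => "a2"
Compressed: "b2a1c2b2a2"
Compressed length: 10

10


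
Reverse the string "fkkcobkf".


Input: fkkcobkf
Reading characters right to left:
  Position 7: 'f'
  Position 6: 'k'
  Position 5: 'b'
  Position 4: 'o'
  Position 3: 'c'
  Position 2: 'k'
  Position 1: 'k'
  Position 0: 'f'
Reversed: fkbockkf

fkbockkf


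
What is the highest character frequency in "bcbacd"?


Input: bcbacd
Character counts:
  'a': 1
  'b': 2
  'c': 2
  'd': 1
Maximum frequency: 2

2


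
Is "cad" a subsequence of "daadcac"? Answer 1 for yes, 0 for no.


Check if "cad" is a subsequence of "daadcac"
Greedy scan:
  Position 0 ('d'): no match needed
  Position 1 ('a'): no match needed
  Position 2 ('a'): no match needed
  Position 3 ('d'): no match needed
  Position 4 ('c'): matches sub[0] = 'c'
  Position 5 ('a'): matches sub[1] = 'a'
  Position 6 ('c'): no match needed
Only matched 2/3 characters => not a subsequence

0


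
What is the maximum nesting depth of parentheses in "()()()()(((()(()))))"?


Input: "()()()()(((()(()))))"
Tracking depth:
  Position 0 '(': depth becomes 1
  Position 1 ')': depth becomes 0
  Position 2 '(': depth becomes 1
  Position 3 ')': depth becomes 0
  Position 4 '(': depth becomes 1
  Position 5 ')': depth becomes 0
  Position 6 '(': depth becomes 1
  Position 7 ')': depth becomes 0
  Position 8 '(': depth becomes 1
  Position 9 '(': depth becomes 2
  Position 10 '(': depth becomes 3
  Position 11 '(': depth becomes 4
  Position 12 ')': depth becomes 3
  Position 13 '(': depth becomes 4
  Position 14 '(': depth becomes 5
  Position 15 ')': depth becomes 4
  Position 16 ')': depth becomes 3
  Position 17 ')': depth becomes 2
  Position 18 ')': depth becomes 1
  Position 19 ')': depth becomes 0
Maximum depth reached: 5

5


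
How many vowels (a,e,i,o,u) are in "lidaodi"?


Input: lidaodi
Checking each character:
  'l' at position 0: consonant
  'i' at position 1: vowel (running total: 1)
  'd' at position 2: consonant
  'a' at position 3: vowel (running total: 2)
  'o' at position 4: vowel (running total: 3)
  'd' at position 5: consonant
  'i' at position 6: vowel (running total: 4)
Total vowels: 4

4


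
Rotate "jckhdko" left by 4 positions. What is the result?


Input: "jckhdko", rotate left by 4
First 4 characters: "jckh"
Remaining characters: "dko"
Concatenate remaining + first: "dko" + "jckh" = "dkojckh"

dkojckh


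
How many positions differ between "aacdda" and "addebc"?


Comparing "aacdda" and "addebc" position by position:
  Position 0: 'a' vs 'a' => same
  Position 1: 'a' vs 'd' => DIFFER
  Position 2: 'c' vs 'd' => DIFFER
  Position 3: 'd' vs 'e' => DIFFER
  Position 4: 'd' vs 'b' => DIFFER
  Position 5: 'a' vs 'c' => DIFFER
Positions that differ: 5

5


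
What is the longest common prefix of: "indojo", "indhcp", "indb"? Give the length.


Words: indojo, indhcp, indb
  Position 0: all 'i' => match
  Position 1: all 'n' => match
  Position 2: all 'd' => match
  Position 3: ('o', 'h', 'b') => mismatch, stop
LCP = "ind" (length 3)

3


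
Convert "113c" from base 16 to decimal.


Input: "113c" in base 16
Positional expansion:
  Digit '1' (value 1) x 16^3 = 4096
  Digit '1' (value 1) x 16^2 = 256
  Digit '3' (value 3) x 16^1 = 48
  Digit 'c' (value 12) x 16^0 = 12
Sum = 4412

4412


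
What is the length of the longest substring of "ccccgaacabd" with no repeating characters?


Input: "ccccgaacabd"
Sliding window (track last position of each char):
  Position 0 ('c'): window [0,0] length 1 -- new best
  Position 1 ('c'): repeat (last at 0), move window start to 1
  Position 1 ('c'): window [1,1] length 1
  Position 2 ('c'): repeat (last at 1), move window start to 2
  Position 2 ('c'): window [2,2] length 1
  Position 3 ('c'): repeat (last at 2), move window start to 3
  Position 3 ('c'): window [3,3] length 1
  Position 4 ('g'): window [3,4] length 2 -- new best
  Position 5 ('a'): window [3,5] length 3 -- new best
  Position 6 ('a'): repeat (last at 5), move window start to 6
  Position 6 ('a'): window [6,6] length 1
  Position 7 ('c'): window [6,7] length 2
  Position 8 ('a'): repeat (last at 6), move window start to 7
  Position 8 ('a'): window [7,8] length 2
  Position 9 ('b'): window [7,9] length 3
  Position 10 ('d'): window [7,10] length 4 -- new best
Longest substring with no repeats: "cabd" with length 4

4


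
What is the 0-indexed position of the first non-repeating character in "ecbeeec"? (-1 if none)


Input: ecbeeec
Character frequencies:
  'b': 1
  'c': 2
  'e': 4
Scanning left to right for freq == 1:
  Position 0 ('e'): freq=4, skip
  Position 1 ('c'): freq=2, skip
  Position 2 ('b'): unique! => answer = 2

2


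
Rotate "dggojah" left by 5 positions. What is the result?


Input: "dggojah", rotate left by 5
First 5 characters: "dggoj"
Remaining characters: "ah"
Concatenate remaining + first: "ah" + "dggoj" = "ahdggoj"

ahdggoj


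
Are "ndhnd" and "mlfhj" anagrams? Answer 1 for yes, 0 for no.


Strings: "ndhnd", "mlfhj"
Sorted first:  ddhnn
Sorted second: fhjlm
Differ at position 0: 'd' vs 'f' => not anagrams

0


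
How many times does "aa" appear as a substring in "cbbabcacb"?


Searching for "aa" in "cbbabcacb"
Scanning each position:
  Position 0: "cb" => no
  Position 1: "bb" => no
  Position 2: "ba" => no
  Position 3: "ab" => no
  Position 4: "bc" => no
  Position 5: "ca" => no
  Position 6: "ac" => no
  Position 7: "cb" => no
Total occurrences: 0

0


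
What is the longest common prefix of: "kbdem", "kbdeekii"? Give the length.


Words: kbdem, kbdeekii
  Position 0: all 'k' => match
  Position 1: all 'b' => match
  Position 2: all 'd' => match
  Position 3: all 'e' => match
  Position 4: ('m', 'e') => mismatch, stop
LCP = "kbde" (length 4)

4


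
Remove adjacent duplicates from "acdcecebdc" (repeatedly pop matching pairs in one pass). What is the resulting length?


Input: acdcecebdc
Stack-based adjacent duplicate removal:
  Read 'a': push. Stack: a
  Read 'c': push. Stack: ac
  Read 'd': push. Stack: acd
  Read 'c': push. Stack: acdc
  Read 'e': push. Stack: acdce
  Read 'c': push. Stack: acdcec
  Read 'e': push. Stack: acdcece
  Read 'b': push. Stack: acdceceb
  Read 'd': push. Stack: acdcecebd
  Read 'c': push. Stack: acdcecebdc
Final stack: "acdcecebdc" (length 10)

10


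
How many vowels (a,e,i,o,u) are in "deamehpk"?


Input: deamehpk
Checking each character:
  'd' at position 0: consonant
  'e' at position 1: vowel (running total: 1)
  'a' at position 2: vowel (running total: 2)
  'm' at position 3: consonant
  'e' at position 4: vowel (running total: 3)
  'h' at position 5: consonant
  'p' at position 6: consonant
  'k' at position 7: consonant
Total vowels: 3

3


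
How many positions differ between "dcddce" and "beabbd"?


Comparing "dcddce" and "beabbd" position by position:
  Position 0: 'd' vs 'b' => DIFFER
  Position 1: 'c' vs 'e' => DIFFER
  Position 2: 'd' vs 'a' => DIFFER
  Position 3: 'd' vs 'b' => DIFFER
  Position 4: 'c' vs 'b' => DIFFER
  Position 5: 'e' vs 'd' => DIFFER
Positions that differ: 6

6


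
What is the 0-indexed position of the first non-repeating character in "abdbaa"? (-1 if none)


Input: abdbaa
Character frequencies:
  'a': 3
  'b': 2
  'd': 1
Scanning left to right for freq == 1:
  Position 0 ('a'): freq=3, skip
  Position 1 ('b'): freq=2, skip
  Position 2 ('d'): unique! => answer = 2

2


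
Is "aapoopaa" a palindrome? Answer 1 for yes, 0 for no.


Input: aapoopaa
Reversed: aapoopaa
  Compare pos 0 ('a') with pos 7 ('a'): match
  Compare pos 1 ('a') with pos 6 ('a'): match
  Compare pos 2 ('p') with pos 5 ('p'): match
  Compare pos 3 ('o') with pos 4 ('o'): match
Result: palindrome

1


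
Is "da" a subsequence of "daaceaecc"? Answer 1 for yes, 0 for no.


Check if "da" is a subsequence of "daaceaecc"
Greedy scan:
  Position 0 ('d'): matches sub[0] = 'd'
  Position 1 ('a'): matches sub[1] = 'a'
  Position 2 ('a'): no match needed
  Position 3 ('c'): no match needed
  Position 4 ('e'): no match needed
  Position 5 ('a'): no match needed
  Position 6 ('e'): no match needed
  Position 7 ('c'): no match needed
  Position 8 ('c'): no match needed
All 2 characters matched => is a subsequence

1


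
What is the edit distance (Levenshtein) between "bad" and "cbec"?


Computing edit distance: "bad" -> "cbec"
DP table:
           c    b    e    c
      0    1    2    3    4
  b   1    1    1    2    3
  a   2    2    2    2    3
  d   3    3    3    3    3
Edit distance = dp[3][4] = 3

3


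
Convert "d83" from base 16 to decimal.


Input: "d83" in base 16
Positional expansion:
  Digit 'd' (value 13) x 16^2 = 3328
  Digit '8' (value 8) x 16^1 = 128
  Digit '3' (value 3) x 16^0 = 3
Sum = 3459

3459


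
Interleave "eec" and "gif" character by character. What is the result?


Interleaving "eec" and "gif":
  Position 0: 'e' from first, 'g' from second => "eg"
  Position 1: 'e' from first, 'i' from second => "ei"
  Position 2: 'c' from first, 'f' from second => "cf"
Result: egeicf

egeicf


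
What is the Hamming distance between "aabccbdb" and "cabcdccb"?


Comparing "aabccbdb" and "cabcdccb" position by position:
  Position 0: 'a' vs 'c' => differ
  Position 1: 'a' vs 'a' => same
  Position 2: 'b' vs 'b' => same
  Position 3: 'c' vs 'c' => same
  Position 4: 'c' vs 'd' => differ
  Position 5: 'b' vs 'c' => differ
  Position 6: 'd' vs 'c' => differ
  Position 7: 'b' vs 'b' => same
Total differences (Hamming distance): 4

4


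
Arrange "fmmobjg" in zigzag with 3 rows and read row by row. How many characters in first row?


Zigzag "fmmobjg" into 3 rows:
Placing characters:
  'f' => row 0
  'm' => row 1
  'm' => row 2
  'o' => row 1
  'b' => row 0
  'j' => row 1
  'g' => row 2
Rows:
  Row 0: "fb"
  Row 1: "moj"
  Row 2: "mg"
First row length: 2

2


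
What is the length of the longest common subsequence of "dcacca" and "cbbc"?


LCS of "dcacca" and "cbbc"
DP table:
           c    b    b    c
      0    0    0    0    0
  d   0    0    0    0    0
  c   0    1    1    1    1
  a   0    1    1    1    1
  c   0    1    1    1    2
  c   0    1    1    1    2
  a   0    1    1    1    2
LCS length = dp[6][4] = 2

2


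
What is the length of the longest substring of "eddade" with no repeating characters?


Input: "eddade"
Sliding window (track last position of each char):
  Position 0 ('e'): window [0,0] length 1 -- new best
  Position 1 ('d'): window [0,1] length 2 -- new best
  Position 2 ('d'): repeat (last at 1), move window start to 2
  Position 2 ('d'): window [2,2] length 1
  Position 3 ('a'): window [2,3] length 2
  Position 4 ('d'): repeat (last at 2), move window start to 3
  Position 4 ('d'): window [3,4] length 2
  Position 5 ('e'): window [3,5] length 3 -- new best
Longest substring with no repeats: "ade" with length 3

3


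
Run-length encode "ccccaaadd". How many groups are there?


Input: ccccaaadd
Scanning for consecutive runs:
  Group 1: 'c' x 4 (positions 0-3)
  Group 2: 'a' x 3 (positions 4-6)
  Group 3: 'd' x 2 (positions 7-8)
Total groups: 3

3


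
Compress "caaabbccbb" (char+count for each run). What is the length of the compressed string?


Input: caaabbccbb
Runs:
  'c' x 1 => "c1"
  'a' x 3 => "a3"
  'b' x 2 => "b2"
  'c' x 2 => "c2"
  'b' x 2 => "b2"
Compressed: "c1a3b2c2b2"
Compressed length: 10

10


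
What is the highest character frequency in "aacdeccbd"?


Input: aacdeccbd
Character counts:
  'a': 2
  'b': 1
  'c': 3
  'd': 2
  'e': 1
Maximum frequency: 3

3


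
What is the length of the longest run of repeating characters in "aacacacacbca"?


Input: "aacacacacbca"
Scanning for longest run:
  Position 1 ('a'): continues run of 'a', length=2
  Position 2 ('c'): new char, reset run to 1
  Position 3 ('a'): new char, reset run to 1
  Position 4 ('c'): new char, reset run to 1
  Position 5 ('a'): new char, reset run to 1
  Position 6 ('c'): new char, reset run to 1
  Position 7 ('a'): new char, reset run to 1
  Position 8 ('c'): new char, reset run to 1
  Position 9 ('b'): new char, reset run to 1
  Position 10 ('c'): new char, reset run to 1
  Position 11 ('a'): new char, reset run to 1
Longest run: 'a' with length 2

2


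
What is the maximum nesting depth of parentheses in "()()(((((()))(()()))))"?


Input: "()()(((((()))(()()))))"
Tracking depth:
  Position 0 '(': depth becomes 1
  Position 1 ')': depth becomes 0
  Position 2 '(': depth becomes 1
  Position 3 ')': depth becomes 0
  Position 4 '(': depth becomes 1
  Position 5 '(': depth becomes 2
  Position 6 '(': depth becomes 3
  Position 7 '(': depth becomes 4
  Position 8 '(': depth becomes 5
  Position 9 '(': depth becomes 6
  Position 10 ')': depth becomes 5
  Position 11 ')': depth becomes 4
  Position 12 ')': depth becomes 3
  Position 13 '(': depth becomes 4
  Position 14 '(': depth becomes 5
  Position 15 ')': depth becomes 4
  Position 16 '(': depth becomes 5
  Position 17 ')': depth becomes 4
  Position 18 ')': depth becomes 3
  Position 19 ')': depth becomes 2
  Position 20 ')': depth becomes 1
  Position 21 ')': depth becomes 0
Maximum depth reached: 6

6


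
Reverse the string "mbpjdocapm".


Input: mbpjdocapm
Reading characters right to left:
  Position 9: 'm'
  Position 8: 'p'
  Position 7: 'a'
  Position 6: 'c'
  Position 5: 'o'
  Position 4: 'd'
  Position 3: 'j'
  Position 2: 'p'
  Position 1: 'b'
  Position 0: 'm'
Reversed: mpacodjpbm

mpacodjpbm


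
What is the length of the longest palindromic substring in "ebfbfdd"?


Input: "ebfbfdd"
Checking substrings for palindromes:
  [1:4] "bfb" (len 3) => palindrome
  [2:5] "fbf" (len 3) => palindrome
  [5:7] "dd" (len 2) => palindrome
Longest palindromic substring: "bfb" with length 3

3


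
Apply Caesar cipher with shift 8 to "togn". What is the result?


Caesar cipher: shift "togn" by 8
  't' (pos 19) + 8 = pos 1 = 'b'
  'o' (pos 14) + 8 = pos 22 = 'w'
  'g' (pos 6) + 8 = pos 14 = 'o'
  'n' (pos 13) + 8 = pos 21 = 'v'
Result: bwov

bwov


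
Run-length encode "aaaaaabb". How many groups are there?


Input: aaaaaabb
Scanning for consecutive runs:
  Group 1: 'a' x 6 (positions 0-5)
  Group 2: 'b' x 2 (positions 6-7)
Total groups: 2

2


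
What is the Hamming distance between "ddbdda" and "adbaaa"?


Comparing "ddbdda" and "adbaaa" position by position:
  Position 0: 'd' vs 'a' => differ
  Position 1: 'd' vs 'd' => same
  Position 2: 'b' vs 'b' => same
  Position 3: 'd' vs 'a' => differ
  Position 4: 'd' vs 'a' => differ
  Position 5: 'a' vs 'a' => same
Total differences (Hamming distance): 3

3
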